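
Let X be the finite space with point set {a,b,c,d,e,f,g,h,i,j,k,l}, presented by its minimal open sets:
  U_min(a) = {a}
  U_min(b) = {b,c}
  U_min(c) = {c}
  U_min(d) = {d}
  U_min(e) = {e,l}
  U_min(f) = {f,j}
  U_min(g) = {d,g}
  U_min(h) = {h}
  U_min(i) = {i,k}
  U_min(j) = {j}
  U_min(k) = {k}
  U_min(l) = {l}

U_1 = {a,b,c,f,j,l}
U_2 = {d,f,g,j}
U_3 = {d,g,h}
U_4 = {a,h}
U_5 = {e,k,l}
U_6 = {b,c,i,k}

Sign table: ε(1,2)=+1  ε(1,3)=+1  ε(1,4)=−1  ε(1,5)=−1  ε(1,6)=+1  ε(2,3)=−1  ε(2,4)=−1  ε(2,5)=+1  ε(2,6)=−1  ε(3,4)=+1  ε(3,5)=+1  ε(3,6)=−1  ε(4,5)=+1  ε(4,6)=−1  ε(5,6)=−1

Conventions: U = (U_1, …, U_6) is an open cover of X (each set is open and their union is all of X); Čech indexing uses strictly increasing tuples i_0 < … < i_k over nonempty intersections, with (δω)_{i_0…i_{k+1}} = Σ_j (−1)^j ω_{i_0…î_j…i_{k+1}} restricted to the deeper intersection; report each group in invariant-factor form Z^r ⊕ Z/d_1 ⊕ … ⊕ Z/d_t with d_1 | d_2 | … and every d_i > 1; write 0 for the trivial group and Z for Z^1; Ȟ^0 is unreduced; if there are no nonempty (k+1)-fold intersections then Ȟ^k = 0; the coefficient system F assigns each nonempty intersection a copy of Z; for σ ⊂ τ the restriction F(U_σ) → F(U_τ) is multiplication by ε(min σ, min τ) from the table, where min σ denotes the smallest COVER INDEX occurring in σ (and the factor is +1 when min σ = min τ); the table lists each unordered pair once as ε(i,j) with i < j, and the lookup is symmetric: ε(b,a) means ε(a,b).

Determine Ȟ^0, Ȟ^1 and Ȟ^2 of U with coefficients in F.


Ȟ^0 = Z,  Ȟ^1 = Z^2,  Ȟ^2 = 0

cover nerve:
  U12={f,j} U14={a} U15={l} U16={b,c} U23={d,g} U34={h} U56={k}
C dims 6,7; δ0: rk 5, SNF 1^5
Ȟ^0: (6−5)−0=1 ⇒ Z
Ȟ^1: (7−0)−5=2 ⇒ Z^2
Ȟ^2: (0−0)−0=0 ⇒ 0


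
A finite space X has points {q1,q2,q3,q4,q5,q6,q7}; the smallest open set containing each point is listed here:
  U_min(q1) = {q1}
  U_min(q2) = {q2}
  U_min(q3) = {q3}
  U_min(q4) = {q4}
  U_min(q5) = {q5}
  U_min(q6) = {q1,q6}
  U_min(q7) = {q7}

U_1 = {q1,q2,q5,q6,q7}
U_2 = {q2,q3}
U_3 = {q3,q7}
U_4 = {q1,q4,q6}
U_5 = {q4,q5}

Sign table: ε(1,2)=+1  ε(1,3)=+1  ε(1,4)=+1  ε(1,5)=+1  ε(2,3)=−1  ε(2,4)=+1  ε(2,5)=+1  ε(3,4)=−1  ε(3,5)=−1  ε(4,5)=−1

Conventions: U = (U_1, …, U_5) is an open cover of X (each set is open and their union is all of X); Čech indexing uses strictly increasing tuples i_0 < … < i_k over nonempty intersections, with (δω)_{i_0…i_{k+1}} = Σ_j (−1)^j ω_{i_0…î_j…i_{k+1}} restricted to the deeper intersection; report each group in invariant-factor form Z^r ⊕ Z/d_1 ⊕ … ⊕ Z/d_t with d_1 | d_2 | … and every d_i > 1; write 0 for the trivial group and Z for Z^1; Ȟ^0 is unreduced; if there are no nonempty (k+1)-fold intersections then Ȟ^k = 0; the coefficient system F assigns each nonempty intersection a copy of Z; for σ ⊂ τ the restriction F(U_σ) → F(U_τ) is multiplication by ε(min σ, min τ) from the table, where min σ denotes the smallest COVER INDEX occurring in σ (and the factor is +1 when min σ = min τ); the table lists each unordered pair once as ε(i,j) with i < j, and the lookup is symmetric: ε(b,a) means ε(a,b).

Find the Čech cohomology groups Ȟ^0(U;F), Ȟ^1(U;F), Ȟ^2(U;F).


Ȟ^0(U;F) ≅ 0,  Ȟ^1(U;F) ≅ Z ⊕ Z/2,  Ȟ^2(U;F) ≅ 0

nonempty overlaps:
  U12={q2} U13={q7} U14={q1,q6} U15={q5} U23={q3} U45={q4}
C dims 5,6; δ0: rk 5, SNF 1^4·2
degree 0: 5−5−0 = 0 → Ȟ^0 ≅ 0
degree 1: 6−0−5 = 1 plus torsion [2] → Ȟ^1 ≅ Z ⊕ Z/2
degree 2: 0−0−0 = 0 → Ȟ^2 ≅ 0


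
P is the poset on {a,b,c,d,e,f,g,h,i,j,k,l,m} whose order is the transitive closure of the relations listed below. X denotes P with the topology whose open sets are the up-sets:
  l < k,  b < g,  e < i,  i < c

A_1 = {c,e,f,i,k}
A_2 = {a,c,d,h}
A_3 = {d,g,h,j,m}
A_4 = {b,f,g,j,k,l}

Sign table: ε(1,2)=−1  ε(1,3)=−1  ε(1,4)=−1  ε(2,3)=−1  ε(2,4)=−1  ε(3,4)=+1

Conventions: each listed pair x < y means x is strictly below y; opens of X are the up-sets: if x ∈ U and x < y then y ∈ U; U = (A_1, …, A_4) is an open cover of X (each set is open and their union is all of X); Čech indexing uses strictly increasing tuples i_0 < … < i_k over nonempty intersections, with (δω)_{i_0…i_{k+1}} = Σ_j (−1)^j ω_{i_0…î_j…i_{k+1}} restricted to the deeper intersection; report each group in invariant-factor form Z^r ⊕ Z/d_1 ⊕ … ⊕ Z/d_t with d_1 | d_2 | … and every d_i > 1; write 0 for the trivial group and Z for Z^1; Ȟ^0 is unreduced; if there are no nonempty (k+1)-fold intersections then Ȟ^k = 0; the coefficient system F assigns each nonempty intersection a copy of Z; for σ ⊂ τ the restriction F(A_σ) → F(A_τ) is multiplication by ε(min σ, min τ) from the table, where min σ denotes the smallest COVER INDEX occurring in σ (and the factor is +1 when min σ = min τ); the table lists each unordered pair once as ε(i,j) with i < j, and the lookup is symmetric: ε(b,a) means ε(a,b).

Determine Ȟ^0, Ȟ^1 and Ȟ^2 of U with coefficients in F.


Ȟ^0 ≅ 0; Ȟ^1 ≅ Z/2; Ȟ^2 ≅ 0

nerve of the cover:
  A12={c} A14={f,k} A23={d,h} A34={g,j}
C dims 4,4; δ0: rk 4, SNF 1^3·2
Ȟ^0 = (4 − 4) − 0 = 0, so Ȟ^0 ≅ 0
Ȟ^1 = (4 − 0) − 4 = 0 plus torsion [2], so Ȟ^1 ≅ Z/2
Ȟ^2 = (0 − 0) − 0 = 0, so Ȟ^2 ≅ 0


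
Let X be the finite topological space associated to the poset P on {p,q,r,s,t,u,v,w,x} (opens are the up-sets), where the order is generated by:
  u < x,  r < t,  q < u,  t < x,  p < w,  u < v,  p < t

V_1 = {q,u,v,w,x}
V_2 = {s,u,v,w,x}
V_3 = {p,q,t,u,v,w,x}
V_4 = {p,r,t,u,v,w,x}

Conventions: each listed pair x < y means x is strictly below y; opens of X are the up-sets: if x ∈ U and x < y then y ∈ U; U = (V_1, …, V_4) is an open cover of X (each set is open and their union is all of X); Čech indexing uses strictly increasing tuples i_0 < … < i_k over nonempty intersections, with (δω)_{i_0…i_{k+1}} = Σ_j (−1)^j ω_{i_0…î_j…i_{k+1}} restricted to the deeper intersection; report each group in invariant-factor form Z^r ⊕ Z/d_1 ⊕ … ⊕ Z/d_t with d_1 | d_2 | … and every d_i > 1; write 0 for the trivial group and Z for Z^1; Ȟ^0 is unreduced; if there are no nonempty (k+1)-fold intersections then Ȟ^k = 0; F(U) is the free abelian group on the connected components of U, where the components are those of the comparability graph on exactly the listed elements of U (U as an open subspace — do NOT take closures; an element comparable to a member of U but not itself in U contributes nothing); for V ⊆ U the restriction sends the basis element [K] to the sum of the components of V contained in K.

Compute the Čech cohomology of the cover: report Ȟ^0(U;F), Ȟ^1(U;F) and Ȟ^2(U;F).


Ȟ^0 ≅ Z^2,  Ȟ^1 ≅ 0,  Ȟ^2 ≅ 0

nerve of the cover:
  V12={u,v,w,x} V13={q,u,v,w,x} V14={u,v,w,x} V23={u,v,w,x} V24={u,v,w,x} V34={p,t,u,v,w,x}
  V123={u,v,w,x} V124={u,v,w,x} V134={u,v,w,x} V234={u,v,w,x}
  V1234={u,v,w,x}
components per intersection:
  V1: {q,u,v,x} {w}
  V2: {s} {u,v,x} {w}
  V3: {p,q,t,u,v,w,x}
  V4: {p,r,t,u,v,w,x}
  V12: {u,v,x} {w}
  V13: {q,u,v,x} {w}
  V14: {u,v,x} {w}
  V23: {u,v,x} {w}
  V24: {u,v,x} {w}
  V34: {p,t,u,v,w,x}
  V123: {u,v,x} {w}
  V124: {u,v,x} {w}
  V134: {u,v,x} {w}
  V234: {u,v,x} {w}
  V1234: {u,v,x} {w}
C dims 7,11,8,2; δ0: rk 5, SNF 1^5; δ1: rk 6, SNF 1^6; δ2: rk 2, SNF 1^2
Ȟ^0 = (7 − 5) − 0 = 2, so Ȟ^0 ≅ Z^2
Ȟ^1 = (11 − 6) − 5 = 0, so Ȟ^1 ≅ 0
Ȟ^2 = (8 − 2) − 6 = 0, so Ȟ^2 ≅ 0


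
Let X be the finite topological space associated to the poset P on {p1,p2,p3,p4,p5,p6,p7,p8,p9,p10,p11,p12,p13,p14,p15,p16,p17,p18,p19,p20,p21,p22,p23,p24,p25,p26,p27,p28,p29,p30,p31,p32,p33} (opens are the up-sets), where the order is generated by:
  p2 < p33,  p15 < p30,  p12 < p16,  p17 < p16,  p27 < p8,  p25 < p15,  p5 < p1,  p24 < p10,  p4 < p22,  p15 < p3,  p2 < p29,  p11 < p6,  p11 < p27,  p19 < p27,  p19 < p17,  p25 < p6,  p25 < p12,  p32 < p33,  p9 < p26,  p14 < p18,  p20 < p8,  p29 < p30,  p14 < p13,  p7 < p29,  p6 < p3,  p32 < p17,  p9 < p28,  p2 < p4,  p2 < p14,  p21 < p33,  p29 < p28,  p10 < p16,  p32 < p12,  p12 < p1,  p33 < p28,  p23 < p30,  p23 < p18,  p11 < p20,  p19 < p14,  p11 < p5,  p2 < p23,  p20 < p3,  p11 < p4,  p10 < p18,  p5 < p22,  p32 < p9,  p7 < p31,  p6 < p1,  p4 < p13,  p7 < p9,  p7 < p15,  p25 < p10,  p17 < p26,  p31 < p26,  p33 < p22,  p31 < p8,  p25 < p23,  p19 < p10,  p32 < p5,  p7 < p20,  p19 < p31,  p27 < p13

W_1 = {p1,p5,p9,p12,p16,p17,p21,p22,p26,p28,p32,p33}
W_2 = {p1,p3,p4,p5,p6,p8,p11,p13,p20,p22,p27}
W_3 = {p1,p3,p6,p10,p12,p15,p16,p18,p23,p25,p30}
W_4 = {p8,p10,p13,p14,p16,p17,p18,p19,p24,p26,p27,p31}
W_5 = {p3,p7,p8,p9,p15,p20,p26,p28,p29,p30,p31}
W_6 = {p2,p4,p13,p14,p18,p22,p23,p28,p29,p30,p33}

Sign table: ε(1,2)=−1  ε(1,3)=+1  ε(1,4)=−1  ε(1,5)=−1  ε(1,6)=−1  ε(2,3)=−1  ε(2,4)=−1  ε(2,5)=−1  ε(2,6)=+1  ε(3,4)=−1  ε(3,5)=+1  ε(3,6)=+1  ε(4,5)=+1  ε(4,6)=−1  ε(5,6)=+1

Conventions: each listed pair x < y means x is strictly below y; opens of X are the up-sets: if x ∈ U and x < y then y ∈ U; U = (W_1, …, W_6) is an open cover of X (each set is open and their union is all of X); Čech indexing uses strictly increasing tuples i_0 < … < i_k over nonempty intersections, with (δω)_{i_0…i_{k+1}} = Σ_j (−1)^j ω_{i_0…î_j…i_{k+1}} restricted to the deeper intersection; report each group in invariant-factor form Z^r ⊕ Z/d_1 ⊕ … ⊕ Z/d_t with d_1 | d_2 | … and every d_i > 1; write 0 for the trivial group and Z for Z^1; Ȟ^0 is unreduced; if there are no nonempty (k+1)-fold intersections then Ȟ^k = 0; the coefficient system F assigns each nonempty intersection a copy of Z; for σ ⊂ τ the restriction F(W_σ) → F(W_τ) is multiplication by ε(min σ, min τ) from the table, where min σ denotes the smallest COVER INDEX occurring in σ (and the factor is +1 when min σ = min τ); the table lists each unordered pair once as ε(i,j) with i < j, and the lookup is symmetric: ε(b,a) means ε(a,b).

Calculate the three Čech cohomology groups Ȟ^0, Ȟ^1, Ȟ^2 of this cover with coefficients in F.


Ȟ^0(U;F) ≅ 0; Ȟ^1(U;F) ≅ Z/2; Ȟ^2(U;F) ≅ Z

nonempty overlaps:
  W12={p1,p5,p22} W13={p1,p12,p16} W14={p16,p17,p26} W15={p9,p26,p28} W16={p22,p28,p33} W23={p1,p3,p6} W24={p8,p13,p27} W25={p3,p8,p20} W26={p4,p13,p22} W34={p10,p16,p18} W35={p3,p15,p30} W36={p18,p23,p30} W45={p8,p26,p31} W46={p13,p14,p18} W56={p28,p29,p30}
  W123={p1} W126={p22} W134={p16} W145={p26} W156={p28} W235={p3} W245={p8} W246={p13} W346={p18} W356={p30}
C dims 6,15,10; δ0: rk 6, SNF 1^5·2; δ1: rk 9, SNF 1^9
degree 0: 6−6−0 = 0 → Ȟ^0 ≅ 0
degree 1: 15−9−6 = 0 plus torsion [2] → Ȟ^1 ≅ Z/2
degree 2: 10−0−9 = 1 → Ȟ^2 ≅ Z


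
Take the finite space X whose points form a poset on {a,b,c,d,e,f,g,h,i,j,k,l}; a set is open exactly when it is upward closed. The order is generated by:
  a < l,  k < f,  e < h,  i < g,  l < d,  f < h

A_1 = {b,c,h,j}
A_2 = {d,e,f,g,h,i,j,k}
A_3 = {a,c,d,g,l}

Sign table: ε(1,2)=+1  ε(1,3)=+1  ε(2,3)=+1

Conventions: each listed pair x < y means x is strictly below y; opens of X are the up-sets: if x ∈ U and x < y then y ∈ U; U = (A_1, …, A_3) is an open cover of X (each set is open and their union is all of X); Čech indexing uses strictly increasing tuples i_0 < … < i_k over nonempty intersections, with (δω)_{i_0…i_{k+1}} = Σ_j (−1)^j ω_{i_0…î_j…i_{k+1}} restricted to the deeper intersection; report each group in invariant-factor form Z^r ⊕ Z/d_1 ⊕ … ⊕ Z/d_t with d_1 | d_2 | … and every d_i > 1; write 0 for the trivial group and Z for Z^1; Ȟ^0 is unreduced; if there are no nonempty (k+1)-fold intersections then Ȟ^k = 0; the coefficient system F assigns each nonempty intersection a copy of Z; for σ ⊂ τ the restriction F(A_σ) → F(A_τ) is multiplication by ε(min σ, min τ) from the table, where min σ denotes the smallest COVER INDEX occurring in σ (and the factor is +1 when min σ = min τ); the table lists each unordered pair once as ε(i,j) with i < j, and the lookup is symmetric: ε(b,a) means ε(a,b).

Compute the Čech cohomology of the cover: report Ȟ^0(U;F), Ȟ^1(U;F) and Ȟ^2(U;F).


nerve of the cover:
  A12={h,j} A13={c} A23={d,g}
C dims 3,3; δ0: rk 2, SNF 1^2
Ȟ^0 = (3 − 2) − 0 = 1, so Ȟ^0 ≅ Z
Ȟ^1 = (3 − 0) − 2 = 1, so Ȟ^1 ≅ Z
Ȟ^2 = (0 − 0) − 0 = 0, so Ȟ^2 ≅ 0

Ȟ^0 ≅ Z, Ȟ^1 ≅ Z, Ȟ^2 ≅ 0


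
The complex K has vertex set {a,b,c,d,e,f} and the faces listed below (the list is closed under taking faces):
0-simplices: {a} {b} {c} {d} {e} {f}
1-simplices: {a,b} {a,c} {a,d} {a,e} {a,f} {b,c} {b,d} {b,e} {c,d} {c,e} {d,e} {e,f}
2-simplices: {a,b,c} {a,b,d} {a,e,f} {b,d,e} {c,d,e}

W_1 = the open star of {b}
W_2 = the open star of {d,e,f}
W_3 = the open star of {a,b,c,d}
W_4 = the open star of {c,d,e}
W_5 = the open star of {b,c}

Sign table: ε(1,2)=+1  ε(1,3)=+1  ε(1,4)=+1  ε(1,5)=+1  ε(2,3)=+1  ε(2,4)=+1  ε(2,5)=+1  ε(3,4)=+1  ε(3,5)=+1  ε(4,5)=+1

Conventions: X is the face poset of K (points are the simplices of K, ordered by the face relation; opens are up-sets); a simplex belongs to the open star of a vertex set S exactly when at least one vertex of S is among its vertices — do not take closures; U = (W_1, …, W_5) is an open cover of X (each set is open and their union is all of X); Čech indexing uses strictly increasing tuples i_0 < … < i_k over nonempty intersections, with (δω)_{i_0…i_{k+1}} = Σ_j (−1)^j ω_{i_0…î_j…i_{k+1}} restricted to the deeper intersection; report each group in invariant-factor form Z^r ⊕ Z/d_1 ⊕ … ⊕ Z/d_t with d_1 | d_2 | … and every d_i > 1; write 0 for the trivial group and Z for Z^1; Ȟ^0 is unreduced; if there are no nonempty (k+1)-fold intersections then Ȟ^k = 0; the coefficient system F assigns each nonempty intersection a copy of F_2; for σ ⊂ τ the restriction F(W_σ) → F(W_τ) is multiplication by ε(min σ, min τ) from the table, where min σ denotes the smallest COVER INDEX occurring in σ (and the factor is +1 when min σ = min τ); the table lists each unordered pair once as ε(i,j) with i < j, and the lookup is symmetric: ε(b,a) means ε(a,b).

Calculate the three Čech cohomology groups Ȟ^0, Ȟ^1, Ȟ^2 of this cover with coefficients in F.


intersection data:
  W1={{b},{a,b},{b,c},{b,d},{b,e},{a,b,c},{a,b,d},{b,d,e}} W2={{d},{e},{f},{a,d},{a,e},{a,f},{b,d},{b,e},{c,d},{c,e},{d,e},{e,f},{a,b,d},{a,e,f},{b,d,e},{c,d,e}} W3={{a},{b},{c},{d},{a,b},{a,c},{a,d},{a,e},{a,f},{b,c},{b,d},{b,e},{c,d},{c,e},{d,e},{a,b,c},{a,b,d},{a,e,f},{b,d,e},{c,d,e}} W4={{c},{d},{e},{a,c},{a,d},{a,e},{b,c},{b,d},{b,e},{c,d},{c,e},{d,e},{e,f},{a,b,c},{a,b,d},{a,e,f},{b,d,e},{c,d,e}} W5={{b},{c},{a,b},{a,c},{b,c},{b,d},{b,e},{c,d},{c,e},{a,b,c},{a,b,d},{b,d,e},{c,d,e}}
  W12={{b,d},{b,e},{a,b,d},{b,d,e}} W13={{b},{a,b},{b,c},{b,d},{b,e},{a,b,c},{a,b,d},{b,d,e}} W14={{b,c},{b,d},{b,e},{a,b,c},{a,b,d},{b,d,e}} W15={{b},{a,b},{b,c},{b,d},{b,e},{a,b,c},{a,b,d},{b,d,e}} W23={{d},{a,d},{a,e},{a,f},{b,d},{b,e},{c,d},{c,e},{d,e},{a,b,d},{a,e,f},{b,d,e},{c,d,e}} W24={{d},{e},{a,d},{a,e},{b,d},{b,e},{c,d},{c,e},{d,e},{e,f},{a,b,d},{a,e,f},{b,d,e},{c,d,e}} W25={{b,d},{b,e},{c,d},{c,e},{a,b,d},{b,d,e},{c,d,e}} W34={{c},{d},{a,c},{a,d},{a,e},{b,c},{b,d},{b,e},{c,d},{c,e},{d,e},{a,b,c},{a,b,d},{a,e,f},{b,d,e},{c,d,e}} W35={{b},{c},{a,b},{a,c},{b,c},{b,d},{b,e},{c,d},{c,e},{a,b,c},{a,b,d},{b,d,e},{c,d,e}} W45={{c},{a,c},{b,c},{b,d},{b,e},{c,d},{c,e},{a,b,c},{a,b,d},{b,d,e},{c,d,e}}
  W123={{b,d},{b,e},{a,b,d},{b,d,e}} W124={{b,d},{b,e},{a,b,d},{b,d,e}} W125={{b,d},{b,e},{a,b,d},{b,d,e}} W134={{b,c},{b,d},{b,e},{a,b,c},{a,b,d},{b,d,e}} W135={{b},{a,b},{b,c},{b,d},{b,e},{a,b,c},{a,b,d},{b,d,e}} W145={{b,c},{b,d},{b,e},{a,b,c},{a,b,d},{b,d,e}} W234={{d},{a,d},{a,e},{b,d},{b,e},{c,d},{c,e},{d,e},{a,b,d},{a,e,f},{b,d,e},{c,d,e}} W235={{b,d},{b,e},{c,d},{c,e},{a,b,d},{b,d,e},{c,d,e}} W245={{b,d},{b,e},{c,d},{c,e},{a,b,d},{b,d,e},{c,d,e}} W345={{c},{a,c},{b,c},{b,d},{b,e},{c,d},{c,e},{a,b,c},{a,b,d},{b,d,e},{c,d,e}}
  W1234={{b,d},{b,e},{a,b,d},{b,d,e}} W1235={{b,d},{b,e},{a,b,d},{b,d,e}} W1245={{b,d},{b,e},{a,b,d},{b,d,e}} W1345={{b,c},{b,d},{b,e},{a,b,c},{a,b,d},{b,d,e}} W2345={{b,d},{b,e},{c,d},{c,e},{a,b,d},{b,d,e},{c,d,e}}
  W12345={{b,d},{b,e},{a,b,d},{b,d,e}}
C dims 5,10,10,5; δ0: rk_F2 4; δ1: rk_F2 6; δ2: rk_F2 4
Ȟ^0 = (5 − 4) − 0 = 1, so Ȟ^0 ≅ Z/2
Ȟ^1 = (10 − 6) − 4 = 0, so Ȟ^1 ≅ 0
Ȟ^2 = (10 − 4) − 6 = 0, so Ȟ^2 ≅ 0

Ȟ^0(U;F) ≅ Z/2, Ȟ^1(U;F) ≅ 0 and Ȟ^2(U;F) ≅ 0


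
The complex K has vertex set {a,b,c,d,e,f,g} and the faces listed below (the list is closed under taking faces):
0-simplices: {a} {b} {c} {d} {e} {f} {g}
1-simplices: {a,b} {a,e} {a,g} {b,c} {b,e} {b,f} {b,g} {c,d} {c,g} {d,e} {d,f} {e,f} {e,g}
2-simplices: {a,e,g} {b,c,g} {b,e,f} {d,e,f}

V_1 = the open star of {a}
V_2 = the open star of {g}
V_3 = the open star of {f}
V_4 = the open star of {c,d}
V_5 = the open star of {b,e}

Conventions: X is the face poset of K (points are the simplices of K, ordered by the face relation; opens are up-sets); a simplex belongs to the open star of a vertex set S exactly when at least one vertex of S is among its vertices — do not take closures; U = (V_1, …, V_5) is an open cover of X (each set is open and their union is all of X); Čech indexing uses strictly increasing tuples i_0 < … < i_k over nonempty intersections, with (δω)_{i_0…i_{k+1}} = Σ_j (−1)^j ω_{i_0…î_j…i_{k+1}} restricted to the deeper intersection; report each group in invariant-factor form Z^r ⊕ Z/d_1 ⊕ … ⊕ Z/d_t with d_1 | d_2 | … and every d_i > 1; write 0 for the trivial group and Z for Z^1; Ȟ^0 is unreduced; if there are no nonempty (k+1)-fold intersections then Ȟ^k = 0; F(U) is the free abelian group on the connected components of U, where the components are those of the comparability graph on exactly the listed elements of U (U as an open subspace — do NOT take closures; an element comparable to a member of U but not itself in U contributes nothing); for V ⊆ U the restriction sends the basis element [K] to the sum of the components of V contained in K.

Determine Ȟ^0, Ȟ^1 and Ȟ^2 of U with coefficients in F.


nerve simplices:
  V1={{a},{a,b},{a,e},{a,g},{a,e,g}} V2={{g},{a,g},{b,g},{c,g},{e,g},{a,e,g},{b,c,g}} V3={{f},{b,f},{d,f},{e,f},{b,e,f},{d,e,f}} V4={{c},{d},{b,c},{c,d},{c,g},{d,e},{d,f},{b,c,g},{d,e,f}} V5={{b},{e},{a,b},{a,e},{b,c},{b,e},{b,f},{b,g},{d,e},{e,f},{e,g},{a,e,g},{b,c,g},{b,e,f},{d,e,f}}
  V12={{a,g},{a,e,g}} V15={{a,b},{a,e},{a,e,g}} V24={{c,g},{b,c,g}} V25={{b,g},{e,g},{a,e,g},{b,c,g}} V34={{d,f},{d,e,f}} V35={{b,f},{e,f},{b,e,f},{d,e,f}} V45={{b,c},{d,e},{b,c,g},{d,e,f}}
  V125={{a,e,g}} V245={{b,c,g}} V345={{d,e,f}}
components per intersection:
  V1: {{a},{a,b},{a,e},{a,g},{a,e,g}}
  V2: {{g},{a,g},{b,g},{c,g},{e,g},{a,e,g},{b,c,g}}
  V3: {{f},{b,f},{d,f},{e,f},{b,e,f},{d,e,f}}
  V4: {{c},{d},{b,c},{c,d},{c,g},{d,e},{d,f},{b,c,g},{d,e,f}}
  V5: {{b},{e},{a,b},{a,e},{b,c},{b,e},{b,f},{b,g},{d,e},{e,f},{e,g},{a,e,g},{b,c,g},{b,e,f},{d,e,f}}
  V12: {{a,g},{a,e,g}}
  V15: {{a,b}} {{a,e},{a,e,g}}
  V24: {{c,g},{b,c,g}}
  V25: {{b,g},{b,c,g}} {{e,g},{a,e,g}}
  V34: {{d,f},{d,e,f}}
  V35: {{b,f},{e,f},{b,e,f},{d,e,f}}
  V45: {{b,c},{b,c,g}} {{d,e},{d,e,f}}
  V125: {{a,e,g}}
  V245: {{b,c,g}}
  V345: {{d,e,f}}
C dims 5,10,3; δ0: rk 4, SNF 1^4; δ1: rk 3, SNF 1^3
degree 0: 5−4−0 = 1 → Ȟ^0 ≅ Z
degree 1: 10−3−4 = 3 → Ȟ^1 ≅ Z^3
degree 2: 3−0−3 = 0 → Ȟ^2 ≅ 0

Ȟ^0(U;F) ≅ Z; Ȟ^1(U;F) ≅ Z^3; Ȟ^2(U;F) ≅ 0


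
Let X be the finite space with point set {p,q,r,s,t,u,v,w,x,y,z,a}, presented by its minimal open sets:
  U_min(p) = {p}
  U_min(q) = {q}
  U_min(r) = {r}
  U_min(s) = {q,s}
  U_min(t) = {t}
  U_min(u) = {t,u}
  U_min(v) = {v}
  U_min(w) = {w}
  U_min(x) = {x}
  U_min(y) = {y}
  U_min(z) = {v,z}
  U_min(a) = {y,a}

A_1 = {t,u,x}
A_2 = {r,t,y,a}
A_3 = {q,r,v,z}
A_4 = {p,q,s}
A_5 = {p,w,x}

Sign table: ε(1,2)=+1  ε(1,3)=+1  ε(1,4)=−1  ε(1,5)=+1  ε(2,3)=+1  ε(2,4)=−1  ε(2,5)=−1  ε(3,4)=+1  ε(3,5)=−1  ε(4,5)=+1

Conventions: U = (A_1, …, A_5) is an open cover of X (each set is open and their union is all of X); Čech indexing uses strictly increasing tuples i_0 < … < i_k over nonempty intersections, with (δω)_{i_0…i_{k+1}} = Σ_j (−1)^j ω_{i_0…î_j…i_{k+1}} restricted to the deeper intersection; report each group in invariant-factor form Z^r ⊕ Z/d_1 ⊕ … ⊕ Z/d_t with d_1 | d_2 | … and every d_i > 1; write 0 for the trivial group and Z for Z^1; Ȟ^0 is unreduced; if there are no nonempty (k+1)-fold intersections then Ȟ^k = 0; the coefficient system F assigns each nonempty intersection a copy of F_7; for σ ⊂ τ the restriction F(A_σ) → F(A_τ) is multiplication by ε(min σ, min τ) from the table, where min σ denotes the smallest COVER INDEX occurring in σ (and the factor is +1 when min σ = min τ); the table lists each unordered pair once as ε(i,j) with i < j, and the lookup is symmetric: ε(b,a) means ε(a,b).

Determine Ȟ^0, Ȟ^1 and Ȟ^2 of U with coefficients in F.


nerve simplices:
  A12={t} A15={x} A23={r} A34={q} A45={p}
C dims 5,5; δ0: rk_F7 4
degree 0: 5−4−0 = 1 → Ȟ^0 ≅ Z/7
degree 1: 5−0−4 = 1 → Ȟ^1 ≅ Z/7
degree 2: 0−0−0 = 0 → Ȟ^2 ≅ 0

Ȟ^0(U;F) ≅ Z/7; Ȟ^1(U;F) ≅ Z/7; Ȟ^2(U;F) ≅ 0


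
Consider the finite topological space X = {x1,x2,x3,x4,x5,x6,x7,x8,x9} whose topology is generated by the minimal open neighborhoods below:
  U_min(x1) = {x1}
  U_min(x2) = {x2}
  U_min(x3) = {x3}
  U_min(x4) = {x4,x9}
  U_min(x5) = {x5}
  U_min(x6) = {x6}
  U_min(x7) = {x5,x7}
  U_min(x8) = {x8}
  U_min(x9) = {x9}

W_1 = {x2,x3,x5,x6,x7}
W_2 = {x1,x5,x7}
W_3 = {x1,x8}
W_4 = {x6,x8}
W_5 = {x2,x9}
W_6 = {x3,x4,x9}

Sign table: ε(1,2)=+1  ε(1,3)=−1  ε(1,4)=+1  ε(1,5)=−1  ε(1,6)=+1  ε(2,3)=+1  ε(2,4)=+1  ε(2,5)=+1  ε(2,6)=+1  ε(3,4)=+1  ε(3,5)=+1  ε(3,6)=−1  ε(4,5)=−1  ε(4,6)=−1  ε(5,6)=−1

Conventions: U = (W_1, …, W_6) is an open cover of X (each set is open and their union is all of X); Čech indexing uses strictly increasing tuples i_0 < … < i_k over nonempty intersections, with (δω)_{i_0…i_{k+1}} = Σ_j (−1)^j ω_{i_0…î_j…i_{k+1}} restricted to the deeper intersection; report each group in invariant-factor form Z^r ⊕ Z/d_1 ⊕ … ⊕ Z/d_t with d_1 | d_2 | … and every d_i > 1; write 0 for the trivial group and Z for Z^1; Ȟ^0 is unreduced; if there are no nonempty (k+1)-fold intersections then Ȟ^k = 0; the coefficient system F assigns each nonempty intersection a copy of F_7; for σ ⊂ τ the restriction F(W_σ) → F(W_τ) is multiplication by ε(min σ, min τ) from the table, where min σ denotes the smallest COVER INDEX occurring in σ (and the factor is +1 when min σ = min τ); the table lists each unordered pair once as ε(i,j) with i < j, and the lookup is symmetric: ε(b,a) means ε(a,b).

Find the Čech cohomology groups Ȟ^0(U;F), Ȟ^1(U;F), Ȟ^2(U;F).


nerve of the cover:
  W12={x5,x7} W14={x6} W15={x2} W16={x3} W23={x1} W34={x8} W56={x9}
C dims 6,7; δ0: rk_F7 5
Ȟ^0 = (6 − 5) − 0 = 1, so Ȟ^0 ≅ Z/7
Ȟ^1 = (7 − 0) − 5 = 2, so Ȟ^1 ≅ Z/7 ⊕ Z/7
Ȟ^2 = (0 − 0) − 0 = 0, so Ȟ^2 ≅ 0

Ȟ^0 = Z/7, Ȟ^1 = Z/7 ⊕ Z/7, Ȟ^2 = 0


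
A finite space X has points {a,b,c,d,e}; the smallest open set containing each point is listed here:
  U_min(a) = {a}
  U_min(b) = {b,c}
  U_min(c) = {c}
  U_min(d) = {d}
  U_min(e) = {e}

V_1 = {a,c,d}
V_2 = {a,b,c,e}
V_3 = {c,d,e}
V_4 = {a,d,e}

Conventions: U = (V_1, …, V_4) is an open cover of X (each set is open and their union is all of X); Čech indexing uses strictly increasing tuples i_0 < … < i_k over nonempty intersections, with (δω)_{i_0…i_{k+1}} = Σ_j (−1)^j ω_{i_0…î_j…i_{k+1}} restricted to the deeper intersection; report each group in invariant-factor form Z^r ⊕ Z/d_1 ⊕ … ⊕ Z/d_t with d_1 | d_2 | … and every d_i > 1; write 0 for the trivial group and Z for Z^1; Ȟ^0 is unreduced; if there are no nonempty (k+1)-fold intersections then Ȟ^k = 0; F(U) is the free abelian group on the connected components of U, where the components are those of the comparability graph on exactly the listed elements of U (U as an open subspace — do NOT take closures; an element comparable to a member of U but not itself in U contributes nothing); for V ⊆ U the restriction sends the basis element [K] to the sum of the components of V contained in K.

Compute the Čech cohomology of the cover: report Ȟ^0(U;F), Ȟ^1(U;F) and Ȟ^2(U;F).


Ȟ^0 ≅ Z^4, Ȟ^1 ≅ 0, Ȟ^2 ≅ 0

nerve of the cover:
  V12={a,c} V13={c,d} V14={a,d} V23={c,e} V24={a,e} V34={d,e}
  V123={c} V124={a} V134={d} V234={e}
components per intersection:
  V1: {a} {c} {d}
  V2: {a} {b,c} {e}
  V3: {c} {d} {e}
  V4: {a} {d} {e}
  V12: {a} {c}
  V13: {c} {d}
  V14: {a} {d}
  V23: {c} {e}
  V24: {a} {e}
  V34: {d} {e}
  V123: {c}
  V124: {a}
  V134: {d}
  V234: {e}
C dims 12,12,4; δ0: rk 8, SNF 1^8; δ1: rk 4, SNF 1^4
Ȟ^0 = (12 − 8) − 0 = 4, so Ȟ^0 ≅ Z^4
Ȟ^1 = (12 − 4) − 8 = 0, so Ȟ^1 ≅ 0
Ȟ^2 = (4 − 0) − 4 = 0, so Ȟ^2 ≅ 0


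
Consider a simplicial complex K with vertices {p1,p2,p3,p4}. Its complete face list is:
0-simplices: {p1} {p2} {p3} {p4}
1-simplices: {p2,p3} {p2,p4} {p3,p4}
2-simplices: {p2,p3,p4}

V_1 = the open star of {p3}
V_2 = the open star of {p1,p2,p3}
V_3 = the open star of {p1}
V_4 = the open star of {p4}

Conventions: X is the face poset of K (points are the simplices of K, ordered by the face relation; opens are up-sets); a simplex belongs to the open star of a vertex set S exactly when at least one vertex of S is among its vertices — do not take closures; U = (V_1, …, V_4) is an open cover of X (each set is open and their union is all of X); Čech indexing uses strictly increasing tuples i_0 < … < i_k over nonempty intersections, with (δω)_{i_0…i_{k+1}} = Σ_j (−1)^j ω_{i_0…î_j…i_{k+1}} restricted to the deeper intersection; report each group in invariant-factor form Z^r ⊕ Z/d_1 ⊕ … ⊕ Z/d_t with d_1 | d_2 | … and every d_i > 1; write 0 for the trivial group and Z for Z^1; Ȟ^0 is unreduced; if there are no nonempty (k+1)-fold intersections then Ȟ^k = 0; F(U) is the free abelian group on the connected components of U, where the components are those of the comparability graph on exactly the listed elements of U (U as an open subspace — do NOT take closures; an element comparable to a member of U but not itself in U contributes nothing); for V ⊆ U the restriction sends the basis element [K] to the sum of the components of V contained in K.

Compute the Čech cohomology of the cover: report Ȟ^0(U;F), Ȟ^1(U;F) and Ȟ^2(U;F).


nerve of the cover:
  V1={{p3},{p2,p3},{p3,p4},{p2,p3,p4}} V2={{p1},{p2},{p3},{p2,p3},{p2,p4},{p3,p4},{p2,p3,p4}} V3={{p1}} V4={{p4},{p2,p4},{p3,p4},{p2,p3,p4}}
  V12={{p3},{p2,p3},{p3,p4},{p2,p3,p4}} V14={{p3,p4},{p2,p3,p4}} V23={{p1}} V24={{p2,p4},{p3,p4},{p2,p3,p4}}
  V124={{p3,p4},{p2,p3,p4}}
components per intersection:
  V1: {{p3},{p2,p3},{p3,p4},{p2,p3,p4}}
  V2: {{p1}} {{p2},{p3},{p2,p3},{p2,p4},{p3,p4},{p2,p3,p4}}
  V3: {{p1}}
  V4: {{p4},{p2,p4},{p3,p4},{p2,p3,p4}}
  V12: {{p3},{p2,p3},{p3,p4},{p2,p3,p4}}
  V14: {{p3,p4},{p2,p3,p4}}
  V23: {{p1}}
  V24: {{p2,p4},{p3,p4},{p2,p3,p4}}
  V124: {{p3,p4},{p2,p3,p4}}
C dims 5,4,1; δ0: rk 3, SNF 1^3; δ1: rk 1, SNF 1^1
Ȟ^0 = (5 − 3) − 0 = 2, so Ȟ^0 ≅ Z^2
Ȟ^1 = (4 − 1) − 3 = 0, so Ȟ^1 ≅ 0
Ȟ^2 = (1 − 0) − 1 = 0, so Ȟ^2 ≅ 0

Ȟ^0(U;F) ≅ Z^2,  Ȟ^1(U;F) ≅ 0,  Ȟ^2(U;F) ≅ 0


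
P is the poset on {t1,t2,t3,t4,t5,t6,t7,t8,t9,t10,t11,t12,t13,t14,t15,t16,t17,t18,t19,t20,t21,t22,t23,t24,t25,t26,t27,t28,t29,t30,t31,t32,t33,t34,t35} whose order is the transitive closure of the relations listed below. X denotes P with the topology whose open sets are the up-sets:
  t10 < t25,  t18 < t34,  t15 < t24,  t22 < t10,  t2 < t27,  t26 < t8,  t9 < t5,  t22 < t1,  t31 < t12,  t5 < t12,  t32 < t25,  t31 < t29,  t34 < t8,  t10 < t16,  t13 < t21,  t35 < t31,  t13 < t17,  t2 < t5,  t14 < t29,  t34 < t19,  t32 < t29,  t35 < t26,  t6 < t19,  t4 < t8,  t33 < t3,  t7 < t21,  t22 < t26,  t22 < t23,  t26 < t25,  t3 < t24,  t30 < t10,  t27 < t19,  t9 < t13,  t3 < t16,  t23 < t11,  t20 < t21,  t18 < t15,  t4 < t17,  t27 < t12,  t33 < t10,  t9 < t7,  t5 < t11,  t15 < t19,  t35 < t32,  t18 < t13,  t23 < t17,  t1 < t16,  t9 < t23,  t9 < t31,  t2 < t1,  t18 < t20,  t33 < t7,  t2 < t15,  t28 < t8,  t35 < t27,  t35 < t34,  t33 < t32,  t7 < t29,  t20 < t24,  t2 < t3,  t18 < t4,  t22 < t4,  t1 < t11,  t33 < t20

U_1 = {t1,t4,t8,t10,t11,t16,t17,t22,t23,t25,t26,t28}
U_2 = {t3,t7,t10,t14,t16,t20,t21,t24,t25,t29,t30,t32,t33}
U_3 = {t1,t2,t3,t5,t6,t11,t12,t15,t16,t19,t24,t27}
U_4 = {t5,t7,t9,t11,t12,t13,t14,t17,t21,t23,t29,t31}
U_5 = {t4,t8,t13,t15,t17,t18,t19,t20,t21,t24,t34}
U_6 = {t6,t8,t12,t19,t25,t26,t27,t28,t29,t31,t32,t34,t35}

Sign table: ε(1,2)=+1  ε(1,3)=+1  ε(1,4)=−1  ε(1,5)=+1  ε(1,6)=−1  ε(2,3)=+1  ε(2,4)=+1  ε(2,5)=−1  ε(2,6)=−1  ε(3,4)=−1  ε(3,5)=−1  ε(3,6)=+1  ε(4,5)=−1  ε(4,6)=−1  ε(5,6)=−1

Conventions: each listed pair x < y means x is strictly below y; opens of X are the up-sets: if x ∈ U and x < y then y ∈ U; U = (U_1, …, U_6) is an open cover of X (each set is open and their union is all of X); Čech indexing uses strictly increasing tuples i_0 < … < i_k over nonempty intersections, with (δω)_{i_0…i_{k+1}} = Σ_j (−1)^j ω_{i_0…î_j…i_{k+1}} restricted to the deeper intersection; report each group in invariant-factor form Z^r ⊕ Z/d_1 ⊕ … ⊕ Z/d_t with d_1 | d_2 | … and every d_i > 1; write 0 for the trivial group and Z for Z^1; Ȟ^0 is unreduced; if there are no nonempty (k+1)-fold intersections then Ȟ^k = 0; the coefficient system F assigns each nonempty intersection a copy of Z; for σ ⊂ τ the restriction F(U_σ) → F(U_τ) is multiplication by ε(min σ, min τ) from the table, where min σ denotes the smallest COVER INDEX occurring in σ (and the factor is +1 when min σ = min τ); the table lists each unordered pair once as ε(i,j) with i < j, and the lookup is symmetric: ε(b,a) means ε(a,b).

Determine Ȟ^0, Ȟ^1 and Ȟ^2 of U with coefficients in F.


Ȟ^0 ≅ 0; Ȟ^1 ≅ Z/2; Ȟ^2 ≅ Z

nonempty intersections:
  U12={t10,t16,t25} U13={t1,t11,t16} U14={t11,t17,t23} U15={t4,t8,t17} U16={t8,t25,t26,t28} U23={t3,t16,t24} U24={t7,t14,t21,t29} U25={t20,t21,t24} U26={t25,t29,t32} U34={t5,t11,t12} U35={t15,t19,t24} U36={t6,t12,t19,t27} U45={t13,t17,t21} U46={t12,t29,t31} U56={t8,t19,t34}
  U123={t16} U126={t25} U134={t11} U145={t17} U156={t8} U235={t24} U245={t21} U246={t29} U346={t12} U356={t19}
C dims 6,15,10; δ0: rk 6, SNF 1^5·2; δ1: rk 9, SNF 1^9
Ȟ^0: (6−6)−0=0 ⇒ 0
Ȟ^1: (15−9)−6=0 plus torsion [2] ⇒ Z/2
Ȟ^2: (10−0)−9=1 ⇒ Z


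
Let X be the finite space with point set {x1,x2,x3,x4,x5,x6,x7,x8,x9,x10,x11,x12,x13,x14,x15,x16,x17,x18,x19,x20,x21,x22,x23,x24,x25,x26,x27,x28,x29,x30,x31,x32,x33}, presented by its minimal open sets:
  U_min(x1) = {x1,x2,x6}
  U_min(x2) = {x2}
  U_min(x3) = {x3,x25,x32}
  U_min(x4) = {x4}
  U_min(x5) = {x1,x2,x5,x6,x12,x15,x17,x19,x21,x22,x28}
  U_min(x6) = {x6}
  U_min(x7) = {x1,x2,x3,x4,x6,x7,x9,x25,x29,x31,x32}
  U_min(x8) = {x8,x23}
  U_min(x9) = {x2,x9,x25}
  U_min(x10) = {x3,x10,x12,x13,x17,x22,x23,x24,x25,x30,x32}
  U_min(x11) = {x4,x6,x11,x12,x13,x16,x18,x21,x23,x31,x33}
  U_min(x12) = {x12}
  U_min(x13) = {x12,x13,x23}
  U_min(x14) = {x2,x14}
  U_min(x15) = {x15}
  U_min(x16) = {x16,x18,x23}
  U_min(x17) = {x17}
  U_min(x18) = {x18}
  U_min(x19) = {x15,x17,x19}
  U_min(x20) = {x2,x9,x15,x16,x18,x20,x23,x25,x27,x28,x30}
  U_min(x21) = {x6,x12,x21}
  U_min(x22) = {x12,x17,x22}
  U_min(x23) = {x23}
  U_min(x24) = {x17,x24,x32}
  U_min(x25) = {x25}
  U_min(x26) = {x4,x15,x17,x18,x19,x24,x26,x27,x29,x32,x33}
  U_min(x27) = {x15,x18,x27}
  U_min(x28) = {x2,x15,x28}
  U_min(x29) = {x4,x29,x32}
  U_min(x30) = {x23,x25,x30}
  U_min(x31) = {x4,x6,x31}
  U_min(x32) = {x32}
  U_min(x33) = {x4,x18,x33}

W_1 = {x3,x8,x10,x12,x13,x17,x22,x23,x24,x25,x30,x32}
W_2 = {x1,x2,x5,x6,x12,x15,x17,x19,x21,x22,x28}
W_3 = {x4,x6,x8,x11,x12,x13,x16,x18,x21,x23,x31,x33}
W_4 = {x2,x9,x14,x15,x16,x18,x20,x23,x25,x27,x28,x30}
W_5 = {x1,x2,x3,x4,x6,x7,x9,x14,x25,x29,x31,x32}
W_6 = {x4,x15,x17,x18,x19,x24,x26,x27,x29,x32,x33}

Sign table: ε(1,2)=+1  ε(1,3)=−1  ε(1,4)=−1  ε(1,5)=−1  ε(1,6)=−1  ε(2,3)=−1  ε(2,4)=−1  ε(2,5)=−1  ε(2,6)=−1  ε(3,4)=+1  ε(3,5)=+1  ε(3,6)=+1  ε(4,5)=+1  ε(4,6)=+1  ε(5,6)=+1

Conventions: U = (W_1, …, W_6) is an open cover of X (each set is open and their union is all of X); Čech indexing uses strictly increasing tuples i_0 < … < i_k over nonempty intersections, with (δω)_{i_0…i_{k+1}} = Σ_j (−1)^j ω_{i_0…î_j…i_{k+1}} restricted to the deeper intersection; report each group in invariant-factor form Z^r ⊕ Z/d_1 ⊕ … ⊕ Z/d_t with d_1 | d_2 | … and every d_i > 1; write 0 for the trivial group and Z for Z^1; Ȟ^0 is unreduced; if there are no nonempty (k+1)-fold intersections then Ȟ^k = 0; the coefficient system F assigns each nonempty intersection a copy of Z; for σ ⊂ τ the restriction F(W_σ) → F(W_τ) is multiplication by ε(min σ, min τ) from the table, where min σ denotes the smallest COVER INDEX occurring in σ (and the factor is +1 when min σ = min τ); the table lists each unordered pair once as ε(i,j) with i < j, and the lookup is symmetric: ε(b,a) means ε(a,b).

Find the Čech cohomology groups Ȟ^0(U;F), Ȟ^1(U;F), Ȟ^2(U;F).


nonempty overlaps:
  W12={x12,x17,x22} W13={x8,x12,x13,x23} W14={x23,x25,x30} W15={x3,x25,x32} W16={x17,x24,x32} W23={x6,x12,x21} W24={x2,x15,x28} W25={x1,x2,x6} W26={x15,x17,x19} W34={x16,x18,x23} W35={x4,x6,x31} W36={x4,x18,x33} W45={x2,x9,x14,x25} W46={x15,x18,x27} W56={x4,x29,x32}
  W123={x12} W126={x17} W134={x23} W145={x25} W156={x32} W235={x6} W245={x2} W246={x15} W346={x18} W356={x4}
C dims 6,15,10; δ0: rk 5, SNF 1^5; δ1: rk 10, SNF 1^9·2
degree 0: 6−5−0 = 1 → Ȟ^0 ≅ Z
degree 1: 15−10−5 = 0 → Ȟ^1 ≅ 0
degree 2: 10−0−10 = 0 plus torsion [2] → Ȟ^2 ≅ Z/2

Ȟ^0 = Z; Ȟ^1 = 0; Ȟ^2 = Z/2


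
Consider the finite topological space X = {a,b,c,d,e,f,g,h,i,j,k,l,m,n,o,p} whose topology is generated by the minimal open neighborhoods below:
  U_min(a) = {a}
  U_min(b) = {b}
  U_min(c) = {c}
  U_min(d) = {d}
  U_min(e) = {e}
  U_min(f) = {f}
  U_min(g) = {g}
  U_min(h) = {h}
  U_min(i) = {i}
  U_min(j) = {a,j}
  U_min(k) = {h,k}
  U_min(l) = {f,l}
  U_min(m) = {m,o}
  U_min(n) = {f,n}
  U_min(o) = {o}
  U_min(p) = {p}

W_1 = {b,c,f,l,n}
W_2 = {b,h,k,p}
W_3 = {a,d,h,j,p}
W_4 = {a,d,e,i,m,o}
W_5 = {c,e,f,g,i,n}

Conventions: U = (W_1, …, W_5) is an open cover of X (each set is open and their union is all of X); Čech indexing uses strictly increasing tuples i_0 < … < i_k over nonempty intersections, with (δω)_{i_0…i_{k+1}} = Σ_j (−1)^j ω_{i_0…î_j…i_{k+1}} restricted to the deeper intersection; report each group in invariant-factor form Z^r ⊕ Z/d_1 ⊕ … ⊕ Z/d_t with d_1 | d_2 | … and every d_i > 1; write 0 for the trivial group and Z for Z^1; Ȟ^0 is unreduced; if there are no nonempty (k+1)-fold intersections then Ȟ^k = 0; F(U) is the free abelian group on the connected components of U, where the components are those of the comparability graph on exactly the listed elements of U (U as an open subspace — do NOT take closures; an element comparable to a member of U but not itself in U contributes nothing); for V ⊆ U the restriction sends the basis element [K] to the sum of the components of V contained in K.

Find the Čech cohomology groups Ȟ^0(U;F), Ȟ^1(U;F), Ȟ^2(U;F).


nerve of the cover:
  W12={b} W15={c,f,n} W23={h,p} W34={a,d} W45={e,i}
components per intersection:
  W1: {b} {c} {f,l,n}
  W2: {b} {h,k} {p}
  W3: {a,j} {d} {h} {p}
  W4: {a} {d} {e} {i} {m,o}
  W5: {c} {e} {f,n} {g} {i}
  W12: {b}
  W15: {c} {f,n}
  W23: {h} {p}
  W34: {a} {d}
  W45: {e} {i}
C dims 20,9; δ0: rk 9, SNF 1^9
Ȟ^0 = (20 − 9) − 0 = 11, so Ȟ^0 ≅ Z^11
Ȟ^1 = (9 − 0) − 9 = 0, so Ȟ^1 ≅ 0
Ȟ^2 = (0 − 0) − 0 = 0, so Ȟ^2 ≅ 0

Ȟ^0 ≅ Z^11, Ȟ^1 ≅ 0, Ȟ^2 ≅ 0


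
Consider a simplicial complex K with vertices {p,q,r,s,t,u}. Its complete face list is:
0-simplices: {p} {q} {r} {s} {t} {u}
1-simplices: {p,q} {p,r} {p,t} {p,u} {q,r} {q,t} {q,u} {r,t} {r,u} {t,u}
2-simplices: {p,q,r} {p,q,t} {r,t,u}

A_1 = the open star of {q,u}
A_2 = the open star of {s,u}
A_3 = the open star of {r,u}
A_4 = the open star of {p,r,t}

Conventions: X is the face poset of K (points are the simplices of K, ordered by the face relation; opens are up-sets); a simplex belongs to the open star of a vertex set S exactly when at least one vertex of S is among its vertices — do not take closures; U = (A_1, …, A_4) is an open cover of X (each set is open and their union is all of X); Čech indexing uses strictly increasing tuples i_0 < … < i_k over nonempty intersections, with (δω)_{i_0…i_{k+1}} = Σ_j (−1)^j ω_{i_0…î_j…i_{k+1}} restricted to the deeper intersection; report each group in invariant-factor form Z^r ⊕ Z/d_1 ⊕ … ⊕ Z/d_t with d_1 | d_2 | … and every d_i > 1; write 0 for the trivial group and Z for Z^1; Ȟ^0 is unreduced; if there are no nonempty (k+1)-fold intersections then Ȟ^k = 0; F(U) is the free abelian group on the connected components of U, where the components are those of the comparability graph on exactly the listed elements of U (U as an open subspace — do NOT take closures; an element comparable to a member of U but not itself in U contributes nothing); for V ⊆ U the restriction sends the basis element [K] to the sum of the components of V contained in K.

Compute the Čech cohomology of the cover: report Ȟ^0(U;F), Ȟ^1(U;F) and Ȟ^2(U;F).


Ȟ^0 = Z^2, Ȟ^1 = Z^2 and Ȟ^2 = 0

nonempty intersections:
  A1={{q},{u},{p,q},{p,u},{q,r},{q,t},{q,u},{r,u},{t,u},{p,q,r},{p,q,t},{r,t,u}} A2={{s},{u},{p,u},{q,u},{r,u},{t,u},{r,t,u}} A3={{r},{u},{p,r},{p,u},{q,r},{q,u},{r,t},{r,u},{t,u},{p,q,r},{r,t,u}} A4={{p},{r},{t},{p,q},{p,r},{p,t},{p,u},{q,r},{q,t},{r,t},{r,u},{t,u},{p,q,r},{p,q,t},{r,t,u}}
  A12={{u},{p,u},{q,u},{r,u},{t,u},{r,t,u}} A13={{u},{p,u},{q,r},{q,u},{r,u},{t,u},{p,q,r},{r,t,u}} A14={{p,q},{p,u},{q,r},{q,t},{r,u},{t,u},{p,q,r},{p,q,t},{r,t,u}} A23={{u},{p,u},{q,u},{r,u},{t,u},{r,t,u}} A24={{p,u},{r,u},{t,u},{r,t,u}} A34={{r},{p,r},{p,u},{q,r},{r,t},{r,u},{t,u},{p,q,r},{r,t,u}}
  A123={{u},{p,u},{q,u},{r,u},{t,u},{r,t,u}} A124={{p,u},{r,u},{t,u},{r,t,u}} A134={{p,u},{q,r},{r,u},{t,u},{p,q,r},{r,t,u}} A234={{p,u},{r,u},{t,u},{r,t,u}}
  A1234={{p,u},{r,u},{t,u},{r,t,u}}
components per intersection:
  A1: {{q},{u},{p,q},{p,u},{q,r},{q,t},{q,u},{r,u},{t,u},{p,q,r},{p,q,t},{r,t,u}}
  A2: {{s}} {{u},{p,u},{q,u},{r,u},{t,u},{r,t,u}}
  A3: {{r},{u},{p,r},{p,u},{q,r},{q,u},{r,t},{r,u},{t,u},{p,q,r},{r,t,u}}
  A4: {{p},{r},{t},{p,q},{p,r},{p,t},{p,u},{q,r},{q,t},{r,t},{r,u},{t,u},{p,q,r},{p,q,t},{r,t,u}}
  A12: {{u},{p,u},{q,u},{r,u},{t,u},{r,t,u}}
  A13: {{u},{p,u},{q,u},{r,u},{t,u},{r,t,u}} {{q,r},{p,q,r}}
  A14: {{p,q},{q,r},{q,t},{p,q,r},{p,q,t}} {{p,u}} {{r,u},{t,u},{r,t,u}}
  A23: {{u},{p,u},{q,u},{r,u},{t,u},{r,t,u}}
  A24: {{p,u}} {{r,u},{t,u},{r,t,u}}
  A34: {{r},{p,r},{q,r},{r,t},{r,u},{t,u},{p,q,r},{r,t,u}} {{p,u}}
  A123: {{u},{p,u},{q,u},{r,u},{t,u},{r,t,u}}
  A124: {{p,u}} {{r,u},{t,u},{r,t,u}}
  A134: {{p,u}} {{q,r},{p,q,r}} {{r,u},{t,u},{r,t,u}}
  A234: {{p,u}} {{r,u},{t,u},{r,t,u}}
  A1234: {{p,u}} {{r,u},{t,u},{r,t,u}}
C dims 5,11,8,2; δ0: rk 3, SNF 1^3; δ1: rk 6, SNF 1^6; δ2: rk 2, SNF 1^2
Ȟ^0: (5−3)−0=2 ⇒ Z^2
Ȟ^1: (11−6)−3=2 ⇒ Z^2
Ȟ^2: (8−2)−6=0 ⇒ 0


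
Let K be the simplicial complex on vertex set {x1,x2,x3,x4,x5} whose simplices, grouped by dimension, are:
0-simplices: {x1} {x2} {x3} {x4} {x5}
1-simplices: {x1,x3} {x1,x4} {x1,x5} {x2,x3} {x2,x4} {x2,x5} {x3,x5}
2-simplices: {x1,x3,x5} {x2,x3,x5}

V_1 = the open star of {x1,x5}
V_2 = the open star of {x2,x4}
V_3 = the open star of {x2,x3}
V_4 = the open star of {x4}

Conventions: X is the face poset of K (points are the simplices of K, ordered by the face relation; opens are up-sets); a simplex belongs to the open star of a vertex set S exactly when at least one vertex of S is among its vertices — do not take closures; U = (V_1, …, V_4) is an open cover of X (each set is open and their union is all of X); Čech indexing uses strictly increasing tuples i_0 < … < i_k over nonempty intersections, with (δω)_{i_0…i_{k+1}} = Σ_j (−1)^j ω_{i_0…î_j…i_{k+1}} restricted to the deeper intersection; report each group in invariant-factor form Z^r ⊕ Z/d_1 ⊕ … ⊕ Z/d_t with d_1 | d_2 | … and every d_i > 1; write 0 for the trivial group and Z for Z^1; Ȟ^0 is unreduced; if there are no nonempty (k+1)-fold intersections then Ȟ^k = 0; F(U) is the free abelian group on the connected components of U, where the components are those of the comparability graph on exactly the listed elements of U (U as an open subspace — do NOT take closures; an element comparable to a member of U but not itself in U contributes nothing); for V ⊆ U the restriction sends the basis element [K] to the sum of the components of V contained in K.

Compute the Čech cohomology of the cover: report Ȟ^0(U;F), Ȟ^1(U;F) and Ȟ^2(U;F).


nonempty overlaps:
  V1={{x1},{x5},{x1,x3},{x1,x4},{x1,x5},{x2,x5},{x3,x5},{x1,x3,x5},{x2,x3,x5}} V2={{x2},{x4},{x1,x4},{x2,x3},{x2,x4},{x2,x5},{x2,x3,x5}} V3={{x2},{x3},{x1,x3},{x2,x3},{x2,x4},{x2,x5},{x3,x5},{x1,x3,x5},{x2,x3,x5}} V4={{x4},{x1,x4},{x2,x4}}
  V12={{x1,x4},{x2,x5},{x2,x3,x5}} V13={{x1,x3},{x2,x5},{x3,x5},{x1,x3,x5},{x2,x3,x5}} V14={{x1,x4}} V23={{x2},{x2,x3},{x2,x4},{x2,x5},{x2,x3,x5}} V24={{x4},{x1,x4},{x2,x4}} V34={{x2,x4}}
  V123={{x2,x5},{x2,x3,x5}} V124={{x1,x4}} V234={{x2,x4}}
components per intersection:
  V1: {{x1},{x5},{x1,x3},{x1,x4},{x1,x5},{x2,x5},{x3,x5},{x1,x3,x5},{x2,x3,x5}}
  V2: {{x2},{x4},{x1,x4},{x2,x3},{x2,x4},{x2,x5},{x2,x3,x5}}
  V3: {{x2},{x3},{x1,x3},{x2,x3},{x2,x4},{x2,x5},{x3,x5},{x1,x3,x5},{x2,x3,x5}}
  V4: {{x4},{x1,x4},{x2,x4}}
  V12: {{x1,x4}} {{x2,x5},{x2,x3,x5}}
  V13: {{x1,x3},{x2,x5},{x3,x5},{x1,x3,x5},{x2,x3,x5}}
  V14: {{x1,x4}}
  V23: {{x2},{x2,x3},{x2,x4},{x2,x5},{x2,x3,x5}}
  V24: {{x4},{x1,x4},{x2,x4}}
  V34: {{x2,x4}}
  V123: {{x2,x5},{x2,x3,x5}}
  V124: {{x1,x4}}
  V234: {{x2,x4}}
C dims 4,7,3; δ0: rk 3, SNF 1^3; δ1: rk 3, SNF 1^3
degree 0: 4−3−0 = 1 → Ȟ^0 ≅ Z
degree 1: 7−3−3 = 1 → Ȟ^1 ≅ Z
degree 2: 3−0−3 = 0 → Ȟ^2 ≅ 0

Ȟ^0(U;F) ≅ Z, Ȟ^1(U;F) ≅ Z, Ȟ^2(U;F) ≅ 0
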